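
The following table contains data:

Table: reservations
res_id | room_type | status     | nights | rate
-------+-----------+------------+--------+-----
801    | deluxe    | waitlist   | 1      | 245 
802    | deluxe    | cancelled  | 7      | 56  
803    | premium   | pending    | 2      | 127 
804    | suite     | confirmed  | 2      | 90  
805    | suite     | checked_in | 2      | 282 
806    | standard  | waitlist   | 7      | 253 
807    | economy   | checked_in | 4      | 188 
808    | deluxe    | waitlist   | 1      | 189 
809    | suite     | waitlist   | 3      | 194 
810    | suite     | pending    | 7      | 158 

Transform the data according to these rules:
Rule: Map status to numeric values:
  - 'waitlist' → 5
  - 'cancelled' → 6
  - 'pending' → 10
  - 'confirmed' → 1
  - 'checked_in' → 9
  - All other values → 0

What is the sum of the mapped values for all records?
65

Step 1: Apply mapping to each record
Step 2: Count by status:
  'waitlist': 4 records × 5 = 20
  'cancelled': 1 records × 6 = 6
  'pending': 2 records × 10 = 20
  'confirmed': 1 records × 1 = 1
  'checked_in': 2 records × 9 = 18
Step 3: Sum all mapped values = 65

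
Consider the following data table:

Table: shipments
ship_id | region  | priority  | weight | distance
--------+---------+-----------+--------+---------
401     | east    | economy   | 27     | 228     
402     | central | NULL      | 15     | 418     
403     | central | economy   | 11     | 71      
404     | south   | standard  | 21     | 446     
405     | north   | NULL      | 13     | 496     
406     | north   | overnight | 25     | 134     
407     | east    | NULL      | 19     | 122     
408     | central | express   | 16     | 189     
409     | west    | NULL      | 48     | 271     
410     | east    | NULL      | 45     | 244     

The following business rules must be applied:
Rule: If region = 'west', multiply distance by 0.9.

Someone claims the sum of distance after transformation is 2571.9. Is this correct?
No, the correct result is 2591.9.

Step 1: Calculate the correct sum after transformation
Step 2: Apply multiplier 0.9 to records where region = 'west'
Step 3: Correct result = 2591.9
Step 4: Claimed result = 2571.9
Step 5: 2591.9 ≠ 2571.9
Conclusion: The claimed result is incorrect. The correct answer is 2591.9.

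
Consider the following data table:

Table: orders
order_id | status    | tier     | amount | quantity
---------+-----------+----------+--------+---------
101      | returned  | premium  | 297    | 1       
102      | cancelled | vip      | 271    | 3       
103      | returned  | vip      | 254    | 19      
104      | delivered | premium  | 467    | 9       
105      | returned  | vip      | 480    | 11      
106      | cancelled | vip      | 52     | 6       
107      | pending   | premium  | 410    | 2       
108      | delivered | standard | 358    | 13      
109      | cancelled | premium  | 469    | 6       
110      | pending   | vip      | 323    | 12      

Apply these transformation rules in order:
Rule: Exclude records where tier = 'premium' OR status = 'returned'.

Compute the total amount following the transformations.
1004

Step 1: Find records where tier = 'premium' OR status = 'returned'
Step 2: 6 records match, summing to 2377
Step 3: Original sum: 3381
Step 4: Remaining sum = 3381 - 2377 = 1004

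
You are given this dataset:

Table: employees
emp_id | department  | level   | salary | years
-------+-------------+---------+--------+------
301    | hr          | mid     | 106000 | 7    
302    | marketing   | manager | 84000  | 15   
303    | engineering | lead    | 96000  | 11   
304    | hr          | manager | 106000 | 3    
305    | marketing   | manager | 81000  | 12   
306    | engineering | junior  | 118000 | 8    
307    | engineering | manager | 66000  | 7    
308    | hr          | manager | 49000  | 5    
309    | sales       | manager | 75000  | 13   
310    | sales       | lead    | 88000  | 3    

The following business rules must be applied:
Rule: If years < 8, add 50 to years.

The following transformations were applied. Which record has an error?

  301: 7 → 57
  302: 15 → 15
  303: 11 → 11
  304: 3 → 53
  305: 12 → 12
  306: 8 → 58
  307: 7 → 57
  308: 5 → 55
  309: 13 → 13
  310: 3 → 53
Record 306 has an error. The correct transformed value should be 8, not 58.

Step 1: Check each record against the rule
Step 2: Record 306 has years = 8
Step 3: Since 8 >= 8, the bonus should not have been applied
Step 4: Correct value = 8, but claimed value = 58
Conclusion: Record 306 has the error.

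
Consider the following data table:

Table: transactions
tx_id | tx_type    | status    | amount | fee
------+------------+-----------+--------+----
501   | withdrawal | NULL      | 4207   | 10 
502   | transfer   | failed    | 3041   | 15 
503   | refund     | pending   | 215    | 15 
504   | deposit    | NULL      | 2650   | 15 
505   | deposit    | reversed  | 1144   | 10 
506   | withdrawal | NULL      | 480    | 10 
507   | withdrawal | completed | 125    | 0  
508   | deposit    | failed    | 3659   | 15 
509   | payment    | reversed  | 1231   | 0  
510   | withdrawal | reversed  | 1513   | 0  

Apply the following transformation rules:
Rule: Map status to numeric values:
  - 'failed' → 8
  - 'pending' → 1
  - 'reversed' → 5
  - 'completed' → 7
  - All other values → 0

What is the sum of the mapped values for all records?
39

Step 1: Apply mapping to each record
Step 2: Count by status:
  'failed': 2 records × 8 = 16
  'pending': 1 records × 1 = 1
  'reversed': 3 records × 5 = 15
  'completed': 1 records × 7 = 7
Step 3: Sum all mapped values = 39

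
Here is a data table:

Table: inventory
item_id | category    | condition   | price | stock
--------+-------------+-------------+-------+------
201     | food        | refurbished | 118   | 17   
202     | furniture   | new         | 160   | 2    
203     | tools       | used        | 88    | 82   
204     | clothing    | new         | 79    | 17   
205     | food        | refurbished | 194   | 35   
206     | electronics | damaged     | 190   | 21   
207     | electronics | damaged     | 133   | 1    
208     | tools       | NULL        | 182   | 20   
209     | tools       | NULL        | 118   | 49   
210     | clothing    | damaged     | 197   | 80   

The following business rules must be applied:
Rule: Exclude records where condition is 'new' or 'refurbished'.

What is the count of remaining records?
6

Step 1: Count records to exclude
  - 2 (new) + 2 (refurbished) = 4 records
Step 2: Total records: 10
Step 3: Remaining = 10 - 4 = 6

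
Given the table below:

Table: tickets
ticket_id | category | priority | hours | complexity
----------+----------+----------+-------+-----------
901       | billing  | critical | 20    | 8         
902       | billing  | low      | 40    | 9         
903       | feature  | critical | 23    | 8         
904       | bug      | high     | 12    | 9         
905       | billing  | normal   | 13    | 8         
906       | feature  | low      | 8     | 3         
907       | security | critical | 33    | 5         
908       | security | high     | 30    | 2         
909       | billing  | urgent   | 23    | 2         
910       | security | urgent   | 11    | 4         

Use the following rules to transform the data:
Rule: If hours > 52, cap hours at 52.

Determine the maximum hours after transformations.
40

Step 1: Original maximum hours = 40
Step 2: Check cap of 52 against maximum
Step 3: No records exceed the cap (max 40 <= cap 52), so no capping applies
Step 4: Maximum after transformation = 40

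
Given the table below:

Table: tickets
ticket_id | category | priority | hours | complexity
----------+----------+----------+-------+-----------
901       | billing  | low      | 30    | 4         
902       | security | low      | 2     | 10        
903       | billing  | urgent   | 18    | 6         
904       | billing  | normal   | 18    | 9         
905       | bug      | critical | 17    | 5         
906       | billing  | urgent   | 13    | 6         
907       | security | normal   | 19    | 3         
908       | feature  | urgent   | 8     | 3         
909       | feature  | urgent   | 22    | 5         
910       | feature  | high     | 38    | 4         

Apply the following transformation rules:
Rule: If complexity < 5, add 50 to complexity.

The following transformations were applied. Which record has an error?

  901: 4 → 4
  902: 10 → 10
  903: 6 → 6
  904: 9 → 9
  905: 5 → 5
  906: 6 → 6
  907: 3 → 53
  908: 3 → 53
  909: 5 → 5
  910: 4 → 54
Record 901 has an error. The correct transformed value should be 54, not 4.

Step 1: Check each record against the rule
Step 2: Record 901 has complexity = 4
Step 3: Since 4 < 5, the bonus should have been applied
Step 4: Correct value = 54, but claimed value = 4
Conclusion: Record 901 has the error.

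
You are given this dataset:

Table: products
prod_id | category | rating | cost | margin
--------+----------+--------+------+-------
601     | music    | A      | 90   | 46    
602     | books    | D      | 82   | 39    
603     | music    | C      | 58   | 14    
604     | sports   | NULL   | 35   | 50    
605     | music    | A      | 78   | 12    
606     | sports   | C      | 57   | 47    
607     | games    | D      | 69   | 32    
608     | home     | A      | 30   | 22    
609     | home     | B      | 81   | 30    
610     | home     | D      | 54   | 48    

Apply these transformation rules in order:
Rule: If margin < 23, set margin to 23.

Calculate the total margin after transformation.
361

Step 1: 3 records have margin < 23
Step 2: These records originally summed to 48
Step 3: After setting to minimum: 3 × 23 = 69
Step 4: Unaffected records sum: 292
Step 5: Final sum = 69 + 292 = 361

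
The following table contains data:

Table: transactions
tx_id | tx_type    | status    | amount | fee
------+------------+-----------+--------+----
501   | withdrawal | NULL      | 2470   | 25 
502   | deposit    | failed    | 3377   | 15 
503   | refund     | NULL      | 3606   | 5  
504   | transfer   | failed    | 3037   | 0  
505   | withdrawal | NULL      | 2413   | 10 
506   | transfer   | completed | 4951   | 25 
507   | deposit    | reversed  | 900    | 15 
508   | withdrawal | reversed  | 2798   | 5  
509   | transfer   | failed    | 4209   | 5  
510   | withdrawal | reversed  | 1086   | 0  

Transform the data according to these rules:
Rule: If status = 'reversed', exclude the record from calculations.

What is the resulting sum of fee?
85

Step 1: Identify records where status = 'reversed'
Step 2: The excluded records sum to 20
Step 3: Original total fee = 105
Step 4: Remaining total = 105 - 20 = 85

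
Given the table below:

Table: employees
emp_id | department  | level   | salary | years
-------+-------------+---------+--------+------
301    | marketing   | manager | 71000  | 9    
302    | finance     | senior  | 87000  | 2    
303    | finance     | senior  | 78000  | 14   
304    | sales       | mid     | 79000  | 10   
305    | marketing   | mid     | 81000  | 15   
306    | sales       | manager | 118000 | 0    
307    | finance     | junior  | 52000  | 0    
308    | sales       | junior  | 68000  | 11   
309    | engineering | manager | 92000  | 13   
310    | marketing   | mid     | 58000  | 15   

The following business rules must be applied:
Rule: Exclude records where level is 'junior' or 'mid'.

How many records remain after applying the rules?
5

Step 1: Count records to exclude
  - 2 (junior) + 3 (mid) = 5 records
Step 2: Total records: 10
Step 3: Remaining = 10 - 5 = 5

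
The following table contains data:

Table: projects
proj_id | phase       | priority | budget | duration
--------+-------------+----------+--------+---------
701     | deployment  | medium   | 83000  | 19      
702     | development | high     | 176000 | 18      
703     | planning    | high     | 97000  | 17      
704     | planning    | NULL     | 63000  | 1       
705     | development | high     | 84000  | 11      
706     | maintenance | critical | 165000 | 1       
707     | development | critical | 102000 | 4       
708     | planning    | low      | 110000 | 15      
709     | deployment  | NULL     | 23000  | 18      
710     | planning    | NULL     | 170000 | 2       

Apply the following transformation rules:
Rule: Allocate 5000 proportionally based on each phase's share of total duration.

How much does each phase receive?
deployment: 1745.28, development: 1556.6, maintenance: 47.17, planning: 1650.94

Step 1: Calculate total duration = 106
Step 2: Calculate each phase's proportion:
  deployment: 37/106 = 34.91% → 1745.28
  development: 33/106 = 31.13% → 1556.6
  maintenance: 1/106 = 0.94% → 47.17
  planning: 35/106 = 33.02% → 1650.94
Step 3: Verify: sum of allocations ≈ 5000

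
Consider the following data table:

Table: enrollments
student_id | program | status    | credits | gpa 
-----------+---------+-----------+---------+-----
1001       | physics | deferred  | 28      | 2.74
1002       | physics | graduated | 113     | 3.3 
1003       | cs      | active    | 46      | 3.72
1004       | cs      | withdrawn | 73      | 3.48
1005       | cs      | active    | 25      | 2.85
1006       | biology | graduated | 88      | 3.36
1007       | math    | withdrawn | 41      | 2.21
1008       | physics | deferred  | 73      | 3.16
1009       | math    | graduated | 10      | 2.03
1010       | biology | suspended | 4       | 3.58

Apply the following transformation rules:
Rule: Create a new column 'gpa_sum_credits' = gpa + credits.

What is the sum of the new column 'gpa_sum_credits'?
531.43

Step 1: For each record, compute gpa + credits
Example calculations:
  2.74 + 28 = 30.74
  3.3 + 113 = 116.3
  3.72 + 46 = 49.72
  ...
Step 2: Sum all derived values
Step 3: Total = 531.43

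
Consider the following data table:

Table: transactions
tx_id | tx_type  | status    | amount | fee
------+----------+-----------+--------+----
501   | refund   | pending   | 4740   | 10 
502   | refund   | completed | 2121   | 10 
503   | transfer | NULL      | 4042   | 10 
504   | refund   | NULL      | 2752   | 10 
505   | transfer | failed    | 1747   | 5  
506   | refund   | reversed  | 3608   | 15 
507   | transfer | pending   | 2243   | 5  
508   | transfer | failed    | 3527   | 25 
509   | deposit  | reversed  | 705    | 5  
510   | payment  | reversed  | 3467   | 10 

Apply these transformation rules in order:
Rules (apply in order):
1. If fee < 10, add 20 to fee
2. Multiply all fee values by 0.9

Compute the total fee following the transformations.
148.5

Step 1: Apply Rule 1 - Add 20 to records with fee < 10
  - 3 records affected: 15 + (3 × 20) = 75
  - Unaffected records: 90
  - Sum after Rule 1: 165
Step 2: Apply Rule 2 - Multiply all by 0.9
  - 165 × 0.9 = 148.5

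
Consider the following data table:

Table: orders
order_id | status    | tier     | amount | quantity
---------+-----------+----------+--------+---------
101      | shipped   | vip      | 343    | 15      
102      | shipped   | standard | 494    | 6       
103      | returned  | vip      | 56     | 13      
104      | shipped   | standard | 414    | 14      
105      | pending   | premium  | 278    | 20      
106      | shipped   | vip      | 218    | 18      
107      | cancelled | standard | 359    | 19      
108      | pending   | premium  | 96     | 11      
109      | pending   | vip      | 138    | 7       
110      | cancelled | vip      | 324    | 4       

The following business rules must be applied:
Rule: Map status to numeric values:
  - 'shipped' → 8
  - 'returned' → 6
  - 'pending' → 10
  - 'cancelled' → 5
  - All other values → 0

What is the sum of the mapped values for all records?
78

Step 1: Apply mapping to each record
Step 2: Count by status:
  'shipped': 4 records × 8 = 32
  'returned': 1 records × 6 = 6
  'pending': 3 records × 10 = 30
  'cancelled': 2 records × 5 = 10
Step 3: Sum all mapped values = 78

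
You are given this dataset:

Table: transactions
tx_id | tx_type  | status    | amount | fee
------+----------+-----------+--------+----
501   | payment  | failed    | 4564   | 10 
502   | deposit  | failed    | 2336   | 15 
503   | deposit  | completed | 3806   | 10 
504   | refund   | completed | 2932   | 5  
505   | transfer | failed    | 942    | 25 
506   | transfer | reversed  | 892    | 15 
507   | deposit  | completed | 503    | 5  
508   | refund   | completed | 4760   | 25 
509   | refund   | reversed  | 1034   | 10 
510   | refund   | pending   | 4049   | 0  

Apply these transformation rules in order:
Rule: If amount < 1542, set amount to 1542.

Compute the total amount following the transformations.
28615

Step 1: 4 records have amount < 1542
Step 2: These records originally summed to 3371
Step 3: After setting to minimum: 4 × 1542 = 6168
Step 4: Unaffected records sum: 22447
Step 5: Final sum = 6168 + 22447 = 28615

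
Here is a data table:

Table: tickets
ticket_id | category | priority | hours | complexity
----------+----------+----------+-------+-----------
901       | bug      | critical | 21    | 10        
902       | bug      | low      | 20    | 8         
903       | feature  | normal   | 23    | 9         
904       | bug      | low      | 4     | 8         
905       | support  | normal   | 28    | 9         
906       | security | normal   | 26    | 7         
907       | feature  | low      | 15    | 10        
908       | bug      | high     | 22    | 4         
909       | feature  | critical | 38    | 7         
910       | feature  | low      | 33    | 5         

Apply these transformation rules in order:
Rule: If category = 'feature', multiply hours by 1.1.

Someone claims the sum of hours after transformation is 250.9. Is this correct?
No, the correct result is 240.9.

Step 1: Calculate the correct sum after transformation
Step 2: Apply multiplier 1.1 to records where category = 'feature'
Step 3: Correct result = 240.9
Step 4: Claimed result = 250.9
Step 5: 240.9 ≠ 250.9
Conclusion: The claimed result is incorrect. The correct answer is 240.9.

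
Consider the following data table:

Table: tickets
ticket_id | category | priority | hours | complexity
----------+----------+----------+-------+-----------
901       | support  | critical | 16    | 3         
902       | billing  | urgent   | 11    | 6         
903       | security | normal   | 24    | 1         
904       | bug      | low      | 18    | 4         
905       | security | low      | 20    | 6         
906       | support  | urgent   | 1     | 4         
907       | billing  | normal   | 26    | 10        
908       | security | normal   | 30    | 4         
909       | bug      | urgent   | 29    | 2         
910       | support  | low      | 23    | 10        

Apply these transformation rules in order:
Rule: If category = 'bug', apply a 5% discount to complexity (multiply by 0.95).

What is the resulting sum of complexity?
49.7

Step 1: Records with category = 'bug' have total complexity = 6
Step 2: Apply multiplier: 6 × 0.95 = 5.7
Step 3: Other records total: 44
Step 4: Final sum = 5.7 + 44 = 49.7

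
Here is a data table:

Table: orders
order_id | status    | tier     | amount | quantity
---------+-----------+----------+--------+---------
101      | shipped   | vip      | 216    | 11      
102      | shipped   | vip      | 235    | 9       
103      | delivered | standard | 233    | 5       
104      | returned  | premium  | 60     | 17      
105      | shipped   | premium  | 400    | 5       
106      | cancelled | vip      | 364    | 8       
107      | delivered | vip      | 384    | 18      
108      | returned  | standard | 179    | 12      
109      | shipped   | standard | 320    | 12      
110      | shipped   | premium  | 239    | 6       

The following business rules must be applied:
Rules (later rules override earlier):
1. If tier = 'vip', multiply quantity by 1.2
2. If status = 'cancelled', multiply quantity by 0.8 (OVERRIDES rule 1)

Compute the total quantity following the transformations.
109.0

Step 1: Rule 2 takes priority for records with status = 'cancelled'
  - 1 records: 8 × 0.8 = 6.4
Step 2: Rule 1 applies to remaining records with tier = 'vip'
  - 3 records: 38 × 1.2 = 45.6
Step 3: Other records unchanged: 57
Step 4: Final sum = 6.4 + 45.6 + 57 = 109.0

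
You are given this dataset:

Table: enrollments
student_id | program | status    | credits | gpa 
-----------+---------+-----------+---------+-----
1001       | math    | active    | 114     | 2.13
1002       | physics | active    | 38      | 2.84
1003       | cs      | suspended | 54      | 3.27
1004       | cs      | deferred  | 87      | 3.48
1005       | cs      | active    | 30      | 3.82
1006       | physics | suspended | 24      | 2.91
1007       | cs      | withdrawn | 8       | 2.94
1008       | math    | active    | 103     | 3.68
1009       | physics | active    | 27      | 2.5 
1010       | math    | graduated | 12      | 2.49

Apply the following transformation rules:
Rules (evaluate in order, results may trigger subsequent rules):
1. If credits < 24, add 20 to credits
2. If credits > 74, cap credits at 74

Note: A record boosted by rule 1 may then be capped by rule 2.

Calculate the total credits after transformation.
455

Step 1: Apply rule 1 to records with credits < 24
  - 2 records get bonus of 20
  - Of these, 0 records then exceed 74 and get capped
Step 2: Apply rule 2 to records with credits > 74
  - 3 records (original) are capped
Step 3: Calculate final sum = 455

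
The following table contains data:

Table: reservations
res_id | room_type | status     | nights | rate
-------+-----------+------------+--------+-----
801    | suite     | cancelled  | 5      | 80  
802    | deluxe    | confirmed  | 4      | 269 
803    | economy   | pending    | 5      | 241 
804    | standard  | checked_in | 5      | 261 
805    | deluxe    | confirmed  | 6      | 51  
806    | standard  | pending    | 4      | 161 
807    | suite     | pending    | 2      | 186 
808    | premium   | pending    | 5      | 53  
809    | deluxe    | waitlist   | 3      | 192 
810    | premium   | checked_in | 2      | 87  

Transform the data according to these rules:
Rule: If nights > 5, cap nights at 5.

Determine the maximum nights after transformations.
5

Step 1: Original maximum nights = 6
Step 2: Apply cap at 5
Step 3: 1 records had nights > 5 and were capped
Step 4: Maximum after transformation = 5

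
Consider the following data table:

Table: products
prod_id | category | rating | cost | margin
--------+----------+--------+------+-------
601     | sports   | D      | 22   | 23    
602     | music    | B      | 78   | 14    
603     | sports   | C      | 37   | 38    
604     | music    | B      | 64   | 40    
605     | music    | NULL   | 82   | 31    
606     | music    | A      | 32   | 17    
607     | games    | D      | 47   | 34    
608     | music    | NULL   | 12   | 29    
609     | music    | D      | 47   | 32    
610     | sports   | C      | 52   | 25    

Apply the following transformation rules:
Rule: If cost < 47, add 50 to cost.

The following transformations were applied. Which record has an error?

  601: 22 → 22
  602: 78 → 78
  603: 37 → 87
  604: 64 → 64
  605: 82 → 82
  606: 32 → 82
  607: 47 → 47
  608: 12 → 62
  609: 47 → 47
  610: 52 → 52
Record 601 has an error. The correct transformed value should be 72, not 22.

Step 1: Check each record against the rule
Step 2: Record 601 has cost = 22
Step 3: Since 22 < 47, the bonus should have been applied
Step 4: Correct value = 72, but claimed value = 22
Conclusion: Record 601 has the error.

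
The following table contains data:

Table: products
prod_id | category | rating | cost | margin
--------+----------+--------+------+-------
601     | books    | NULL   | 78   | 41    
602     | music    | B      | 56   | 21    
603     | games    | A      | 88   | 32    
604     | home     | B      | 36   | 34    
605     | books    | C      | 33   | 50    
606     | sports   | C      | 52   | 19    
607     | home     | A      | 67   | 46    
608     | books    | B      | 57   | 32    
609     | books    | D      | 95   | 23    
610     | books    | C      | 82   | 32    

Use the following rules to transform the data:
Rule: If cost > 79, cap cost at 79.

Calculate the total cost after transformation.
616

Step 1: 3 records have cost > 79
Step 2: These records originally summed to 265
Step 3: After capping: 3 × 79 = 237
Step 4: Unaffected records sum: 379
Step 5: Final sum = 237 + 379 = 616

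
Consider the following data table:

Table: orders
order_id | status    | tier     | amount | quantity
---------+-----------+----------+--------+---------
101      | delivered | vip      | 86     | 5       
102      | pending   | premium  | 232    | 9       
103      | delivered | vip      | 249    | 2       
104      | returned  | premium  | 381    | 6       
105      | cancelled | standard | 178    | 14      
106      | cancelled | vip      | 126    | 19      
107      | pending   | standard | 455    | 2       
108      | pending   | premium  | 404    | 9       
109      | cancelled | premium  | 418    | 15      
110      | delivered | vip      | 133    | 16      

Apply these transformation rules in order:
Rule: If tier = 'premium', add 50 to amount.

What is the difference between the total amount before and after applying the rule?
200

Step 1: Original sum of amount = 2662
Step 2: 4 records have tier = 'premium'
Step 3: Each affected record changes by 50
Step 4: Total change = 4 × 50 = 200
Step 5: New sum = 2662 + 200 = 2862
Step 6: Difference = |2862 - 2662| = 200
        (Sum increased by 200)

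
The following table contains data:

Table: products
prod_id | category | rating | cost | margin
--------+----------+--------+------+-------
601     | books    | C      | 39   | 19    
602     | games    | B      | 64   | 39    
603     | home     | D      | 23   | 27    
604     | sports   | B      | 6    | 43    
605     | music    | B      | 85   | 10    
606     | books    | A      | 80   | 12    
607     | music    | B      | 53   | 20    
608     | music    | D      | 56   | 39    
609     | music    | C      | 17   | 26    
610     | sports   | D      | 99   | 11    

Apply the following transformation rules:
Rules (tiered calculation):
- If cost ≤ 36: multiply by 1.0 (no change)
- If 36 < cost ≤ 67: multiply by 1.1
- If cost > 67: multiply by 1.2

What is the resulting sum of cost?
596.0

Step 1: Tier 1 (cost ≤ 36): 3 records, sum = 46 × 1.0 = 46.0
Step 2: Tier 2 (36 < cost ≤ 67): 4 records, sum = 212 × 1.1 = 233.2
Step 3: Tier 3 (cost > 67): 3 records, sum = 264 × 1.2 = 316.8
Step 4: Final sum = 46.0 + 233.2 + 316.8 = 596.0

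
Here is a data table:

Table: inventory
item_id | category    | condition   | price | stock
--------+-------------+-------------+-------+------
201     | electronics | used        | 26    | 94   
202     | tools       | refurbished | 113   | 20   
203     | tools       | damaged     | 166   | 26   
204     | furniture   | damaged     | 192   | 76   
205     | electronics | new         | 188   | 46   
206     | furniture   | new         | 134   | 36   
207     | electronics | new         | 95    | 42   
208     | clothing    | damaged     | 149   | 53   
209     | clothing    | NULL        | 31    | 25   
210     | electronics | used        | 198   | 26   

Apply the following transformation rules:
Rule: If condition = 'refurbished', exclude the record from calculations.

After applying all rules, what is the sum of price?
1179

Step 1: Identify records where condition = 'refurbished'
Step 2: The excluded records sum to 113
Step 3: Original total price = 1292
Step 4: Remaining total = 1292 - 113 = 1179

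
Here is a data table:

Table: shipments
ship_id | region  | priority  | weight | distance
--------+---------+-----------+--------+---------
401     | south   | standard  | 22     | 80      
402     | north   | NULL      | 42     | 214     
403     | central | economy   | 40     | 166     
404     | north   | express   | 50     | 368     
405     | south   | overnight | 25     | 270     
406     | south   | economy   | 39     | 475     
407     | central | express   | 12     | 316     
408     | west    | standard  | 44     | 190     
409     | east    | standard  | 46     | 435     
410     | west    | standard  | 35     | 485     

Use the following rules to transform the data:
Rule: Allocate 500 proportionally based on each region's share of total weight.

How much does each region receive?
central: 73.24, east: 64.79, north: 129.58, south: 121.13, west: 111.27

Step 1: Calculate total weight = 355
Step 2: Calculate each region's proportion:
  central: 52/355 = 14.65% → 73.24
  east: 46/355 = 12.96% → 64.79
  north: 92/355 = 25.92% → 129.58
  south: 86/355 = 24.23% → 121.13
  west: 79/355 = 22.25% → 111.27
Step 3: Verify: sum of allocations ≈ 500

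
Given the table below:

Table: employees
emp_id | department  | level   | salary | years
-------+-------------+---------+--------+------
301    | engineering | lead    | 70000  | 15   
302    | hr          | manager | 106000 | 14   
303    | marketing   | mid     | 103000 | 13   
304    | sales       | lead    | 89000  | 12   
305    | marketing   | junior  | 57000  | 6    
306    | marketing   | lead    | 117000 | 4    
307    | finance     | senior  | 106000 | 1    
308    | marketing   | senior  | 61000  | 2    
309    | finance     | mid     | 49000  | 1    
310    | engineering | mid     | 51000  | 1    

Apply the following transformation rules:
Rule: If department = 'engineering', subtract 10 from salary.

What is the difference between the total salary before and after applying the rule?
20

Step 1: Original sum of salary = 809000
Step 2: 2 records have department = 'engineering'
Step 3: Each affected record changes by -10
Step 4: Total change = 2 × -10 = -20
Step 5: New sum = 809000 + -20 = 808980
Step 6: Difference = |808980 - 809000| = 20
        (Sum decreased by 20)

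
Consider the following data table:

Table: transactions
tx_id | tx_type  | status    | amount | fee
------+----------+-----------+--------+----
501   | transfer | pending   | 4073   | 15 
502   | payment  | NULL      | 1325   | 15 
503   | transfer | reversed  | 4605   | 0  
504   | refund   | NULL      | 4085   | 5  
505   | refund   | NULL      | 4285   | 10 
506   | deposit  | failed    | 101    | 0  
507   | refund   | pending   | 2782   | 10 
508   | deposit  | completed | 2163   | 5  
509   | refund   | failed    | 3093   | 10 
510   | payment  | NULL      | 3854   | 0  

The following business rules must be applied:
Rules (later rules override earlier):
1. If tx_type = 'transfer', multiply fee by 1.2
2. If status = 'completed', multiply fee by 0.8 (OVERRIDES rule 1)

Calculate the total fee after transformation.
72.0

Step 1: Rule 2 takes priority for records with status = 'completed'
  - 1 records: 5 × 0.8 = 4.0
Step 2: Rule 1 applies to remaining records with tx_type = 'transfer'
  - 2 records: 15 × 1.2 = 18.0
Step 3: Other records unchanged: 50
Step 4: Final sum = 4.0 + 18.0 + 50 = 72.0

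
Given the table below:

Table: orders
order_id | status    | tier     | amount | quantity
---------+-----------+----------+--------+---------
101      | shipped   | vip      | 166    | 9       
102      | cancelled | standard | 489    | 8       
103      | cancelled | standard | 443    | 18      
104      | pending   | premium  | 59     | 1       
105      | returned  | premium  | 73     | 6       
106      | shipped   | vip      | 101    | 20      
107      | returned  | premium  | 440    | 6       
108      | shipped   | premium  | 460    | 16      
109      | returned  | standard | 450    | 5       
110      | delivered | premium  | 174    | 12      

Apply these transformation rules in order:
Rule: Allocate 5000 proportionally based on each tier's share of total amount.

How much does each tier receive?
premium: 2112.08, standard: 2420.32, vip: 467.6

Step 1: Calculate total amount = 2855
Step 2: Calculate each tier's proportion:
  premium: 1206/2855 = 42.24% → 2112.08
  standard: 1382/2855 = 48.41% → 2420.32
  vip: 267/2855 = 9.35% → 467.6
Step 3: Verify: sum of allocations ≈ 5000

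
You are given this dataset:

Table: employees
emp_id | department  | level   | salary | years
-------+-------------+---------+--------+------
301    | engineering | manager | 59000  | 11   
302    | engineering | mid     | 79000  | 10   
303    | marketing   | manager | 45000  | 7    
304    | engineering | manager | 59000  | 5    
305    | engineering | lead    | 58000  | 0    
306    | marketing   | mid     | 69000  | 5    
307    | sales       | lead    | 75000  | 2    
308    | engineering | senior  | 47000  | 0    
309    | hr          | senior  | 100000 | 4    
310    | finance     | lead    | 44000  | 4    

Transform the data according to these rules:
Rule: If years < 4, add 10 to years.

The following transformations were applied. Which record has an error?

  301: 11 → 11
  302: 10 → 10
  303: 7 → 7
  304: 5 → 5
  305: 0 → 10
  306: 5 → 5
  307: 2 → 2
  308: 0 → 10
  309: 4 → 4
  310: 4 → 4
Record 307 has an error. The correct transformed value should be 12, not 2.

Step 1: Check each record against the rule
Step 2: Record 307 has years = 2
Step 3: Since 2 < 4, the bonus should have been applied
Step 4: Correct value = 12, but claimed value = 2
Conclusion: Record 307 has the error.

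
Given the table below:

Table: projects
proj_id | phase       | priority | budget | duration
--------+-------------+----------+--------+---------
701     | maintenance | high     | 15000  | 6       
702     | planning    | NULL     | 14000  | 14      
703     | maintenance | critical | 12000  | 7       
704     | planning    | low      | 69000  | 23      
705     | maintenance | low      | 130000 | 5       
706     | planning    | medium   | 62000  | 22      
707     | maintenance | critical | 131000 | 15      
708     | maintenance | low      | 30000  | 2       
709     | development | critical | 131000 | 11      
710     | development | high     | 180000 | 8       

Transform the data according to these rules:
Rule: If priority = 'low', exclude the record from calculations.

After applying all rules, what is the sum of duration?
83

Step 1: Identify records where priority = 'low'
Step 2: The excluded records sum to 30
Step 3: Original total duration = 113
Step 4: Remaining total = 113 - 30 = 83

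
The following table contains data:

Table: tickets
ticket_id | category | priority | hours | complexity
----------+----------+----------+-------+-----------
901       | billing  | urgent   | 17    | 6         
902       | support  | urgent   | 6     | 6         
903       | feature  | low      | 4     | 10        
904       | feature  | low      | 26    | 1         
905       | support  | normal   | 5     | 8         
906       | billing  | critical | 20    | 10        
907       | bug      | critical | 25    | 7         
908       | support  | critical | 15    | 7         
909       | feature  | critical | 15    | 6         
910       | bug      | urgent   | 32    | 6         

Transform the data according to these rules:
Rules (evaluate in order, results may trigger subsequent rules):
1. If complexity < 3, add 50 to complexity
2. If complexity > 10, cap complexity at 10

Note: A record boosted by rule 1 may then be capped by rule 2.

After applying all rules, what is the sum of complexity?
76

Step 1: Apply rule 1 to records with complexity < 3
  - 1 records get bonus of 50
  - Of these, 1 records then exceed 10 and get capped
Step 2: Apply rule 2 to records with complexity > 10
  - 0 records (original) are capped
Step 3: Calculate final sum = 76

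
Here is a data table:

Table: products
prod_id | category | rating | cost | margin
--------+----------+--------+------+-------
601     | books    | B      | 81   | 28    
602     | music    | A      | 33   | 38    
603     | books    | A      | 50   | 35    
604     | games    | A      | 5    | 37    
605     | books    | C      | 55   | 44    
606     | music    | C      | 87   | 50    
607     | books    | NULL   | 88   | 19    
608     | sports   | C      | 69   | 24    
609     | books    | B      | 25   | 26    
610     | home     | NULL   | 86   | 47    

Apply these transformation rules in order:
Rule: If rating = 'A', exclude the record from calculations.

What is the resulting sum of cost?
491

Step 1: Identify records where rating = 'A'
Step 2: The excluded records sum to 88
Step 3: Original total cost = 579
Step 4: Remaining total = 579 - 88 = 491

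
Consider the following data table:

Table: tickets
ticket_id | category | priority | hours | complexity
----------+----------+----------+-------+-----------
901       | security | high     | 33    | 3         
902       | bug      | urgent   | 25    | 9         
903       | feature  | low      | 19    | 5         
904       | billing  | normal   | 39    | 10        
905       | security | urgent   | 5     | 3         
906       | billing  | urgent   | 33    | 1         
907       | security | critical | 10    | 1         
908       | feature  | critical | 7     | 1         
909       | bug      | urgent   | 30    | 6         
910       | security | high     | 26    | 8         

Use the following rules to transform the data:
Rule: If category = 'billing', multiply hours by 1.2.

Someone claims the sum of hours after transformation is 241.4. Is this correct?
Yes, the result is correct.

Step 1: Calculate the correct sum after transformation
Step 2: Apply multiplier 1.2 to records where category = 'billing'
Step 3: Correct result = 241.4
Step 4: Claimed result = 241.4
Step 5: 241.4 = 241.4 ✓
Conclusion: The claimed result is correct.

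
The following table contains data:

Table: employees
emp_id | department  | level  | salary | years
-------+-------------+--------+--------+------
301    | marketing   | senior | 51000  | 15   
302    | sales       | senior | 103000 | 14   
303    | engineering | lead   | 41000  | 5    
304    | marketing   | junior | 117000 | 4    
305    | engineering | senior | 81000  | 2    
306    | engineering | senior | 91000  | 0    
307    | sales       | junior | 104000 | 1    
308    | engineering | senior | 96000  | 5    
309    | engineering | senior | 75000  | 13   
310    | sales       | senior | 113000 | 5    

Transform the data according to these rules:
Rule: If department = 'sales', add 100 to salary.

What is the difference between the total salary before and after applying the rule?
300

Step 1: Original sum of salary = 872000
Step 2: 3 records have department = 'sales'
Step 3: Each affected record changes by 100
Step 4: Total change = 3 × 100 = 300
Step 5: New sum = 872000 + 300 = 872300
Step 6: Difference = |872300 - 872000| = 300
        (Sum increased by 300)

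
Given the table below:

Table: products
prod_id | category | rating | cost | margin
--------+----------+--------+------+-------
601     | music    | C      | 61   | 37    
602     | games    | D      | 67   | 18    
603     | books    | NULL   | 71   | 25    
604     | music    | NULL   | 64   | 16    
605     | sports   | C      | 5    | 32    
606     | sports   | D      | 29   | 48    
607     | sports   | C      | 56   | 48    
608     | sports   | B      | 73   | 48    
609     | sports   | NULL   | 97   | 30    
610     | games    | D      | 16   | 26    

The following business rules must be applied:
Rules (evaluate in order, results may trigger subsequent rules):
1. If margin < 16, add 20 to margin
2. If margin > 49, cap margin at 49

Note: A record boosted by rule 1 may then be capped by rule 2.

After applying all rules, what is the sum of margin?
328

Step 1: Apply rule 1 to records with margin < 16
  - 0 records get bonus of 20
  - Of these, 0 records then exceed 49 and get capped
Step 2: Apply rule 2 to records with margin > 49
  - 0 records (original) are capped
Step 3: Calculate final sum = 328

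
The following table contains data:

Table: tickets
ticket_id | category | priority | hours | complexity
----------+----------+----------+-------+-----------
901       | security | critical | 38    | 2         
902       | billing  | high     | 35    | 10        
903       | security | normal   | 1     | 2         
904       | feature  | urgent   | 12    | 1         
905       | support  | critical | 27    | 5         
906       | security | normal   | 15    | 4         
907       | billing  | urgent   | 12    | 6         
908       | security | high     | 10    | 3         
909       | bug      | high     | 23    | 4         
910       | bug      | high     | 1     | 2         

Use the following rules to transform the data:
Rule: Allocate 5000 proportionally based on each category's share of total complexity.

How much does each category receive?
billing: 2051.28, bug: 769.23, feature: 128.21, security: 1410.26, support: 641.03

Step 1: Calculate total complexity = 39
Step 2: Calculate each category's proportion:
  billing: 16/39 = 41.03% → 2051.28
  bug: 6/39 = 15.38% → 769.23
  feature: 1/39 = 2.56% → 128.21
  security: 11/39 = 28.21% → 1410.26
  support: 5/39 = 12.82% → 641.03
Step 3: Verify: sum of allocations ≈ 5000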